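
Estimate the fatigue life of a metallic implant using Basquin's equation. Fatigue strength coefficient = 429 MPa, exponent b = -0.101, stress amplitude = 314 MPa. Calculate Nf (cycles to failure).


sigma_a = sigma_f' * (2Nf)^b
2Nf = (sigma_a/sigma_f')^(1/b)
2Nf = (314/429)^(1/-0.101)
2Nf = 21.971407
Nf = 10.99


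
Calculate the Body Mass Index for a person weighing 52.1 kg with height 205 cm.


BMI = weight / height^2
height = 205 cm = 2.05 m
BMI = 52.1 / 2.05^2
BMI = 12.4 kg/m^2


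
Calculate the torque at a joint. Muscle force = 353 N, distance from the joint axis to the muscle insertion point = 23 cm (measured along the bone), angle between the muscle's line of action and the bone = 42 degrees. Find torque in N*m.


Torque = F * d * sin(theta)   (moment arm = d*sin(theta))
d = 23 cm = 0.23 m
Torque = 353 * 0.23 * sin(42)
Torque = 54.33 N*m


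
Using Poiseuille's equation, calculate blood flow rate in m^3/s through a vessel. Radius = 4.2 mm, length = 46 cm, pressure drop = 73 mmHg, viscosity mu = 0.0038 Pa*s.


Q = pi*r^4*dP / (8*mu*L)
r = 0.0042 m, L = 0.46 m
dP = 73 mmHg = 9732.506 Pa
Q = 6.8036e-04 m^3/s


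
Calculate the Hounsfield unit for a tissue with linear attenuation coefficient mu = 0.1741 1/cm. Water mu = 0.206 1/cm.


HU = ((mu_tissue - mu_water) / mu_water) * 1000
HU = ((0.1741 - 0.206) / 0.206) * 1000
HU = -154.9


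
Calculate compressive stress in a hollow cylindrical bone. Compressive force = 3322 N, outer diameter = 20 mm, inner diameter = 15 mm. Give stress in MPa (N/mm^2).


A = pi*(r_o^2 - r_i^2)
r_o = 10 mm, r_i = 7.5 mm
A = 137.445 mm^2
sigma = F/A = 3322 / 137.445
sigma = 24.17 MPa


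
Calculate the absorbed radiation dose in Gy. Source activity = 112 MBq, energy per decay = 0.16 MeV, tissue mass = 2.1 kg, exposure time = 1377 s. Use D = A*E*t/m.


A = 112 MBq = 1.1200e+08 Bq
E = 0.16 MeV = 2.5632e-14 J
D = A*E*t/m = 1.1200e+08*2.5632e-14*1377/2.1
D = 0.001882 Gy


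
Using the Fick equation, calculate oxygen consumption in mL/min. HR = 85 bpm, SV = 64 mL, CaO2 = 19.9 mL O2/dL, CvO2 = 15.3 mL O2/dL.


CO = HR*SV = 85*64/1000 = 5.44 L/min
a-v O2 diff = 19.9 - 15.3 = 4.6 mL/dL
VO2 = CO * (CaO2-CvO2) * 10 dL/L
VO2 = 5.44 * 4.6 * 10
VO2 = 250.2 mL/min


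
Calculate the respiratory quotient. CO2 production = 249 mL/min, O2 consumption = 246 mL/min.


RQ = VCO2 / VO2
RQ = 249 / 246
RQ = 1.012


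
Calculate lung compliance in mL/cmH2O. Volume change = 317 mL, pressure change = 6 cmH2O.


C = dV / dP
C = 317 / 6
C = 52.83 mL/cmH2O


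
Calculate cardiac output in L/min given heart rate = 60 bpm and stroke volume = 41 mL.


CO = HR * SV
CO = 60 * 41 / 1000
CO = 2.46 L/min


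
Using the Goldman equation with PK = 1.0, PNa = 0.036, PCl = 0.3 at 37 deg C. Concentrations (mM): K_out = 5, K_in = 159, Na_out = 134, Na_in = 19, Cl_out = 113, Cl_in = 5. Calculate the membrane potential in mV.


Vm = (RT/F)*ln((PK*Ko + PNa*Nao + PCl*Cli)/(PK*Ki + PNa*Nai + PCl*Clo))
Numer = 11.324, Denom = 193.584
Vm = -75.87 mV


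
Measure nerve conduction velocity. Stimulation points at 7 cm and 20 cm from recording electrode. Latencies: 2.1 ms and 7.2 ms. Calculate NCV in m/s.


Distance = (20 - 7) / 100 = 0.13 m
dt = (7.2 - 2.1) / 1000 = 0.0051 s
NCV = dist / dt = 25.49 m/s


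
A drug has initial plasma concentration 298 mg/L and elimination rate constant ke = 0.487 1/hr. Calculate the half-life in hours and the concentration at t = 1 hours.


t_half = ln(2) / ke = 0.693147 / 0.487 = 1.423 hr
C(t) = C0 * exp(-ke*t) = 298 * exp(-0.487*1)
C(1) = 183.1 mg/L


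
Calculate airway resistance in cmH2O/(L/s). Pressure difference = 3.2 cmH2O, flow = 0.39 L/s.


R = dP / flow
R = 3.2 / 0.39
R = 8.205 cmH2O/(L/s)


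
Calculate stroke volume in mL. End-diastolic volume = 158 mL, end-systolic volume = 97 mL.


SV = EDV - ESV
SV = 158 - 97
SV = 61 mL


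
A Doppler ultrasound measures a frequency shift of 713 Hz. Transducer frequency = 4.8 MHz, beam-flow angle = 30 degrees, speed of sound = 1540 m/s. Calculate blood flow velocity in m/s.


v = fd * c / (2 * f0 * cos(theta))
v = 713 * 1540 / (2 * 4.8000e+06 * cos(30))
v = 0.1321 m/s


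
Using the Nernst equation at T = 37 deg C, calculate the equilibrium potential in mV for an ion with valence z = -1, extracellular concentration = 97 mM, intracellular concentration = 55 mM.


E = (RT/(zF)) * ln(C_out/C_in)
T = 37 + 273.15 = 310.15 K
E = (8.314 * 310.15 / (-1 * 96485)) * ln(97/55)
E = -15.16 mV


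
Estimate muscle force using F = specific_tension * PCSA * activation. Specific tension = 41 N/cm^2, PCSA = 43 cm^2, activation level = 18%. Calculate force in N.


F = sigma * PCSA * activation
F = 41 * 43 * 0.18
F = 317.3 N


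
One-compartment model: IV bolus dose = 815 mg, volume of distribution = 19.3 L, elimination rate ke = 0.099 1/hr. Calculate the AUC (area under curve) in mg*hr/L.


C0 = Dose/Vd = 815/19.3 = 42.228 mg/L
AUC = C0/ke = 42.228/0.099
AUC = 426.5 mg*hr/L


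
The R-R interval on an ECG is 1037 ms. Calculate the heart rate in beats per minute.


HR = 60 / RR_interval(s)
RR = 1037 ms = 1.037 s
HR = 60 / 1.037 = 57.86 bpm


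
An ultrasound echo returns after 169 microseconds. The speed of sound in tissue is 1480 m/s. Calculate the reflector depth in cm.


depth = c * t / 2
t = 169 us = 1.6900e-04 s
depth = 1480 * 1.6900e-04 / 2
depth = 0.12506 m = 12.506 cm


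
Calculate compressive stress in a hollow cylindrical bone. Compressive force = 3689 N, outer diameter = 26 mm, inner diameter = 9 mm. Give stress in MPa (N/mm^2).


A = pi*(r_o^2 - r_i^2)
r_o = 13 mm, r_i = 4.5 mm
A = 467.312 mm^2
sigma = F/A = 3689 / 467.312
sigma = 7.894 MPa


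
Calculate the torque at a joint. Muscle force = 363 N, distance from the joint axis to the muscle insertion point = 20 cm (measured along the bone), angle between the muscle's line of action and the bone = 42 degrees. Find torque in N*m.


Torque = F * d * sin(theta)   (moment arm = d*sin(theta))
d = 20 cm = 0.2 m
Torque = 363 * 0.2 * sin(42)
Torque = 48.58 N*m


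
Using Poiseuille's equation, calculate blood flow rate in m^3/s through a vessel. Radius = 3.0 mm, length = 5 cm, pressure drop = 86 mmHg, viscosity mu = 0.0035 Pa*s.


Q = pi*r^4*dP / (8*mu*L)
r = 0.003 m, L = 0.05 m
dP = 86 mmHg = 11465.692 Pa
Q = 0.002084 m^3/s


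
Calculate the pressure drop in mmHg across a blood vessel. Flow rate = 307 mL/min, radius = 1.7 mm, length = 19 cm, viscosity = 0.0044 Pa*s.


dP = 8*mu*L*Q / (pi*r^4)
Q = 307 mL/min = 5.11667e-06 m^3/s
dP = 1304.18 Pa = 1304.18 / 133.322 mmHg = 9.782 mmHg


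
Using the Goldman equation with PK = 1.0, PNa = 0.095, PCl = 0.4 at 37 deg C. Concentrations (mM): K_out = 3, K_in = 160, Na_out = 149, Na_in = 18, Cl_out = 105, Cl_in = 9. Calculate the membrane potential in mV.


Vm = (RT/F)*ln((PK*Ko + PNa*Nao + PCl*Cli)/(PK*Ki + PNa*Nai + PCl*Clo))
Numer = 20.755, Denom = 203.71
Vm = -61.04 mV


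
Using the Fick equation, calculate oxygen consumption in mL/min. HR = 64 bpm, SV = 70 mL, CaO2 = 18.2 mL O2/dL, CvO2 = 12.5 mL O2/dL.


CO = HR*SV = 64*70/1000 = 4.48 L/min
a-v O2 diff = 18.2 - 12.5 = 5.7 mL/dL
VO2 = CO * (CaO2-CvO2) * 10 dL/L
VO2 = 4.48 * 5.7 * 10
VO2 = 255.4 mL/min


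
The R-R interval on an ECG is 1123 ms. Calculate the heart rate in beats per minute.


HR = 60 / RR_interval(s)
RR = 1123 ms = 1.123 s
HR = 60 / 1.123 = 53.43 bpm


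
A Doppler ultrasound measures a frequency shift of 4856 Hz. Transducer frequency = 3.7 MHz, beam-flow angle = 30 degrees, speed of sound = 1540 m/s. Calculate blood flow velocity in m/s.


v = fd * c / (2 * f0 * cos(theta))
v = 4856 * 1540 / (2 * 3.7000e+06 * cos(30))
v = 1.167 m/s


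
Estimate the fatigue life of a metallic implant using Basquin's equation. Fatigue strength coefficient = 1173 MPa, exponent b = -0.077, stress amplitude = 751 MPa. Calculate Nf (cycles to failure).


sigma_a = sigma_f' * (2Nf)^b
2Nf = (sigma_a/sigma_f')^(1/b)
2Nf = (751/1173)^(1/-0.077)
2Nf = 327.3708
Nf = 163.7


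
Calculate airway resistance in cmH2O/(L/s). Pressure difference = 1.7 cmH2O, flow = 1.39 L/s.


R = dP / flow
R = 1.7 / 1.39
R = 1.223 cmH2O/(L/s)


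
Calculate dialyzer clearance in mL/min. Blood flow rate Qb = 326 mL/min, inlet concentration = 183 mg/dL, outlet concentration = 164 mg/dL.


K = Qb * (Cb_in - Cb_out) / Cb_in
K = 326 * (183 - 164) / 183
K = 33.85 mL/min


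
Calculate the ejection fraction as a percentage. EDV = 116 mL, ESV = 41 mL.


SV = EDV - ESV = 116 - 41 = 75 mL
EF = SV/EDV * 100 = 75/116 * 100
EF = 64.66%


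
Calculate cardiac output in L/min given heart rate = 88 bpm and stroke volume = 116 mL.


CO = HR * SV
CO = 88 * 116 / 1000
CO = 10.21 L/min


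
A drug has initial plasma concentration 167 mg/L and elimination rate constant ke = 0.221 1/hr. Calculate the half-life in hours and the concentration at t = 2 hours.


t_half = ln(2) / ke = 0.693147 / 0.221 = 3.136 hr
C(t) = C0 * exp(-ke*t) = 167 * exp(-0.221*2)
C(2) = 107.3 mg/L


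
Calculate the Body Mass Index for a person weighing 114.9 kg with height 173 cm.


BMI = weight / height^2
height = 173 cm = 1.73 m
BMI = 114.9 / 1.73^2
BMI = 38.39 kg/m^2


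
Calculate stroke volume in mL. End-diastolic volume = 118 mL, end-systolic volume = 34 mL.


SV = EDV - ESV
SV = 118 - 34
SV = 84 mL


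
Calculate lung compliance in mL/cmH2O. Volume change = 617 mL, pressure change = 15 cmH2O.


C = dV / dP
C = 617 / 15
C = 41.13 mL/cmH2O


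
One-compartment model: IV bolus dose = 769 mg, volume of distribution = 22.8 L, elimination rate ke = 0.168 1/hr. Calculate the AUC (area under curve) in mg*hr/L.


C0 = Dose/Vd = 769/22.8 = 33.7281 mg/L
AUC = C0/ke = 33.7281/0.168
AUC = 200.8 mg*hr/L


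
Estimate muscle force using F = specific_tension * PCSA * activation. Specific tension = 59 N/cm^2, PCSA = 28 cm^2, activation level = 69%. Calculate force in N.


F = sigma * PCSA * activation
F = 59 * 28 * 0.69
F = 1140 N


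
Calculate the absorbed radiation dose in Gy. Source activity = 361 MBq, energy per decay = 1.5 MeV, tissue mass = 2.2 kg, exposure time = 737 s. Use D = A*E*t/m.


A = 361 MBq = 3.6100e+08 Bq
E = 1.5 MeV = 2.403e-13 J
D = A*E*t/m = 3.6100e+08*2.403e-13*737/2.2
D = 0.02906 Gy


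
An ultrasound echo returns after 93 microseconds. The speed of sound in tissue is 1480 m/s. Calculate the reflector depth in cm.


depth = c * t / 2
t = 93 us = 9.3000e-05 s
depth = 1480 * 9.3000e-05 / 2
depth = 0.06882 m = 6.882 cm


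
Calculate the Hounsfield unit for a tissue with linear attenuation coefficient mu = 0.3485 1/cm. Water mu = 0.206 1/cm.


HU = ((mu_tissue - mu_water) / mu_water) * 1000
HU = ((0.3485 - 0.206) / 0.206) * 1000
HU = 691.7


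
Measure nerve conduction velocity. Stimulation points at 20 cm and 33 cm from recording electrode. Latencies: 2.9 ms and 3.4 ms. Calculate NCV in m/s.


Distance = (33 - 20) / 100 = 0.13 m
dt = (3.4 - 2.9) / 1000 = 5.0000e-04 s
NCV = dist / dt = 260 m/s


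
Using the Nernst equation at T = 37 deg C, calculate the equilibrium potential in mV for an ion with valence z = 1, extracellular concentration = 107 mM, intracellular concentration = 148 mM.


E = (RT/(zF)) * ln(C_out/C_in)
T = 37 + 273.15 = 310.15 K
E = (8.314 * 310.15 / (1 * 96485)) * ln(107/148)
E = -8.669 mV


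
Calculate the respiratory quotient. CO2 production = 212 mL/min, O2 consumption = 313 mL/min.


RQ = VCO2 / VO2
RQ = 212 / 313
RQ = 0.6773


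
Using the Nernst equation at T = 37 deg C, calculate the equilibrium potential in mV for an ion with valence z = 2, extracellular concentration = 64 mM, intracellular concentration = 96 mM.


E = (RT/(zF)) * ln(C_out/C_in)
T = 37 + 273.15 = 310.15 K
E = (8.314 * 310.15 / (2 * 96485)) * ln(64/96)
E = -5.418 mV


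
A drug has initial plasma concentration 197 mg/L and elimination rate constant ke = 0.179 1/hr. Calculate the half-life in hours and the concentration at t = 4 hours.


t_half = ln(2) / ke = 0.693147 / 0.179 = 3.872 hr
C(t) = C0 * exp(-ke*t) = 197 * exp(-0.179*4)
C(4) = 96.27 mg/L


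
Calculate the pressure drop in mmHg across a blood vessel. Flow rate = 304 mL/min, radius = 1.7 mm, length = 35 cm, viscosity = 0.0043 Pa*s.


dP = 8*mu*L*Q / (pi*r^4)
Q = 304 mL/min = 5.06667e-06 m^3/s
dP = 2324.9 Pa = 2324.9 / 133.322 mmHg = 17.44 mmHg


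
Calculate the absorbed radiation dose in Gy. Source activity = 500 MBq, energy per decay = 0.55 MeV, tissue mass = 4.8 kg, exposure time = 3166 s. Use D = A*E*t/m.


A = 500 MBq = 5.0000e+08 Bq
E = 0.55 MeV = 8.811e-14 J
D = A*E*t/m = 5.0000e+08*8.811e-14*3166/4.8
D = 0.02906 Gy


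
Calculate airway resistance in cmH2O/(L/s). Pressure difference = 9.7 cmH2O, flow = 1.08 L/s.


R = dP / flow
R = 9.7 / 1.08
R = 8.981 cmH2O/(L/s)


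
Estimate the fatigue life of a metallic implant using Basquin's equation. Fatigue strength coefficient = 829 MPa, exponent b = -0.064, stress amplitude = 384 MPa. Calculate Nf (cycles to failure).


sigma_a = sigma_f' * (2Nf)^b
2Nf = (sigma_a/sigma_f')^(1/b)
2Nf = (384/829)^(1/-0.064)
2Nf = 166816.56
Nf = 8.341e+04


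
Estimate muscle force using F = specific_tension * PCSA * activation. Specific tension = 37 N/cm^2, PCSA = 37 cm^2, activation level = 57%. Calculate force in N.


F = sigma * PCSA * activation
F = 37 * 37 * 0.57
F = 780.3 N


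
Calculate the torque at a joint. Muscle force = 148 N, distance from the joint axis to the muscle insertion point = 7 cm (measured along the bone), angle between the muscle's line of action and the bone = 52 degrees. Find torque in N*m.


Torque = F * d * sin(theta)   (moment arm = d*sin(theta))
d = 7 cm = 0.07 m
Torque = 148 * 0.07 * sin(52)
Torque = 8.164 N*m


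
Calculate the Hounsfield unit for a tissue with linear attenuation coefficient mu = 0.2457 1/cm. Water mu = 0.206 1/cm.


HU = ((mu_tissue - mu_water) / mu_water) * 1000
HU = ((0.2457 - 0.206) / 0.206) * 1000
HU = 192.7


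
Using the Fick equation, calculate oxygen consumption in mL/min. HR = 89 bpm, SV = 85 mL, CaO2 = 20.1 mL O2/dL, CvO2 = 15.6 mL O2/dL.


CO = HR*SV = 89*85/1000 = 7.565 L/min
a-v O2 diff = 20.1 - 15.6 = 4.5 mL/dL
VO2 = CO * (CaO2-CvO2) * 10 dL/L
VO2 = 7.565 * 4.5 * 10
VO2 = 340.4 mL/min


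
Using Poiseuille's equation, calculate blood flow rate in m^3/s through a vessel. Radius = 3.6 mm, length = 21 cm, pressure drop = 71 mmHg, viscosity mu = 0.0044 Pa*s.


Q = pi*r^4*dP / (8*mu*L)
r = 0.0036 m, L = 0.21 m
dP = 71 mmHg = 9465.862 Pa
Q = 6.7571e-04 m^3/s


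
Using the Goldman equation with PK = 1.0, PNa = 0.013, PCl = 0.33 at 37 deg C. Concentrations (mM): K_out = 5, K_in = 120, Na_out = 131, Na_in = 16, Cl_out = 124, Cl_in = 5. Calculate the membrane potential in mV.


Vm = (RT/F)*ln((PK*Ko + PNa*Nao + PCl*Cli)/(PK*Ki + PNa*Nai + PCl*Clo))
Numer = 8.353, Denom = 161.128
Vm = -79.1 mV


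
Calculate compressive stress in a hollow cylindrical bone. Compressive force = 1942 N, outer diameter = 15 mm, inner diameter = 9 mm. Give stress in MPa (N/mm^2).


A = pi*(r_o^2 - r_i^2)
r_o = 7.5 mm, r_i = 4.5 mm
A = 113.097 mm^2
sigma = F/A = 1942 / 113.097
sigma = 17.17 MPa


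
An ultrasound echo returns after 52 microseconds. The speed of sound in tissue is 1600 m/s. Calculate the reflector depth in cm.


depth = c * t / 2
t = 52 us = 5.2000e-05 s
depth = 1600 * 5.2000e-05 / 2
depth = 0.0416 m = 4.16 cm


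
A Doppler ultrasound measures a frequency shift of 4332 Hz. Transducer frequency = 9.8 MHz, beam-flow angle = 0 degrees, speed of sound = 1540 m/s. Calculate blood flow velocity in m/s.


v = fd * c / (2 * f0 * cos(theta))
v = 4332 * 1540 / (2 * 9.8000e+06 * cos(0))
v = 0.3404 m/s


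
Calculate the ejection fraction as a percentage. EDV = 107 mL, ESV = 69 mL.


SV = EDV - ESV = 107 - 69 = 38 mL
EF = SV/EDV * 100 = 38/107 * 100
EF = 35.51%


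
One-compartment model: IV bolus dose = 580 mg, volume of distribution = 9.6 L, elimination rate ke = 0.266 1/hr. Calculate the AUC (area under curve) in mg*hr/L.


C0 = Dose/Vd = 580/9.6 = 60.4167 mg/L
AUC = C0/ke = 60.4167/0.266
AUC = 227.1 mg*hr/L


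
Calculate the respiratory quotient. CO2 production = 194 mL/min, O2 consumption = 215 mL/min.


RQ = VCO2 / VO2
RQ = 194 / 215
RQ = 0.9023


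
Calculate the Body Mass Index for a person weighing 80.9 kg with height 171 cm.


BMI = weight / height^2
height = 171 cm = 1.71 m
BMI = 80.9 / 1.71^2
BMI = 27.67 kg/m^2


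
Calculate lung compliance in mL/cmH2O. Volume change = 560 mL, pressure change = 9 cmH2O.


C = dV / dP
C = 560 / 9
C = 62.22 mL/cmH2O


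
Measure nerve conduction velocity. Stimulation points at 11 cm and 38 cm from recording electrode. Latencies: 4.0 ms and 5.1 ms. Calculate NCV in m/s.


Distance = (38 - 11) / 100 = 0.27 m
dt = (5.1 - 4.0) / 1000 = 0.0011 s
NCV = dist / dt = 245.5 m/s


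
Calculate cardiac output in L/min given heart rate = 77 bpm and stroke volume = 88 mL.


CO = HR * SV
CO = 77 * 88 / 1000
CO = 6.776 L/min


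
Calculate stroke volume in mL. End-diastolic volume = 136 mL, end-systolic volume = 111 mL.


SV = EDV - ESV
SV = 136 - 111
SV = 25 mL


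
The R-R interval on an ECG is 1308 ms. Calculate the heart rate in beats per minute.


HR = 60 / RR_interval(s)
RR = 1308 ms = 1.308 s
HR = 60 / 1.308 = 45.87 bpm


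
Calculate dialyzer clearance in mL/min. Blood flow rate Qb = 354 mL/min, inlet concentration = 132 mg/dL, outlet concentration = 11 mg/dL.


K = Qb * (Cb_in - Cb_out) / Cb_in
K = 354 * (132 - 11) / 132
K = 324.5 mL/min


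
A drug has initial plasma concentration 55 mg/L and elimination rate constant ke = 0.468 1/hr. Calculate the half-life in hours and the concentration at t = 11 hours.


t_half = ln(2) / ke = 0.693147 / 0.468 = 1.481 hr
C(t) = C0 * exp(-ke*t) = 55 * exp(-0.468*11)
C(11) = 0.3196 mg/L


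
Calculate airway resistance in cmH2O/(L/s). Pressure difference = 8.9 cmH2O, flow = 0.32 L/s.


R = dP / flow
R = 8.9 / 0.32
R = 27.81 cmH2O/(L/s)


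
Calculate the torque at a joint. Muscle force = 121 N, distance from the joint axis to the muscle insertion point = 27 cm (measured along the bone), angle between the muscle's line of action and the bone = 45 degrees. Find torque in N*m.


Torque = F * d * sin(theta)   (moment arm = d*sin(theta))
d = 27 cm = 0.27 m
Torque = 121 * 0.27 * sin(45)
Torque = 23.1 N*m


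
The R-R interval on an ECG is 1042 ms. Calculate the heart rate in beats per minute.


HR = 60 / RR_interval(s)
RR = 1042 ms = 1.042 s
HR = 60 / 1.042 = 57.58 bpm


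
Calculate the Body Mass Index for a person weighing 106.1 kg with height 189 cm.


BMI = weight / height^2
height = 189 cm = 1.89 m
BMI = 106.1 / 1.89^2
BMI = 29.7 kg/m^2


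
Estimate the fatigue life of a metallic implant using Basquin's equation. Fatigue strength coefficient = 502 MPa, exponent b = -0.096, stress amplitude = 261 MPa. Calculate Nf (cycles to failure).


sigma_a = sigma_f' * (2Nf)^b
2Nf = (sigma_a/sigma_f')^(1/b)
2Nf = (261/502)^(1/-0.096)
2Nf = 909.89603
Nf = 454.9


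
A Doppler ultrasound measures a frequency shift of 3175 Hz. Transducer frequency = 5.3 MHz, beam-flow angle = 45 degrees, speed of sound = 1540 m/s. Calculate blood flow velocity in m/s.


v = fd * c / (2 * f0 * cos(theta))
v = 3175 * 1540 / (2 * 5.3000e+06 * cos(45))
v = 0.6523 m/s


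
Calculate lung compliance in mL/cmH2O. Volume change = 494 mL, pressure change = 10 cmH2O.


C = dV / dP
C = 494 / 10
C = 49.4 mL/cmH2O


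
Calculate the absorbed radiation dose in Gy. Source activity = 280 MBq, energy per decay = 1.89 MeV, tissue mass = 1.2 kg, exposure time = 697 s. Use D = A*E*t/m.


A = 280 MBq = 2.8000e+08 Bq
E = 1.89 MeV = 3.02778e-13 J
D = A*E*t/m = 2.8000e+08*3.02778e-13*697/1.2
D = 0.04924 Gy


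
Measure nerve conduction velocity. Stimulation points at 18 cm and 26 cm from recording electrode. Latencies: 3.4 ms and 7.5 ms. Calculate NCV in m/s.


Distance = (26 - 18) / 100 = 0.08 m
dt = (7.5 - 3.4) / 1000 = 0.0041 s
NCV = dist / dt = 19.51 m/s


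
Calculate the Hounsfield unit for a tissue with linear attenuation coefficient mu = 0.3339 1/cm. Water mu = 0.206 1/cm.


HU = ((mu_tissue - mu_water) / mu_water) * 1000
HU = ((0.3339 - 0.206) / 0.206) * 1000
HU = 620.9


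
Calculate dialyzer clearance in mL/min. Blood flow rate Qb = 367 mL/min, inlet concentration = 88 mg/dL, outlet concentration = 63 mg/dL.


K = Qb * (Cb_in - Cb_out) / Cb_in
K = 367 * (88 - 63) / 88
K = 104.3 mL/min


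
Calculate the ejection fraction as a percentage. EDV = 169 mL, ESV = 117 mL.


SV = EDV - ESV = 169 - 117 = 52 mL
EF = SV/EDV * 100 = 52/169 * 100
EF = 30.77%


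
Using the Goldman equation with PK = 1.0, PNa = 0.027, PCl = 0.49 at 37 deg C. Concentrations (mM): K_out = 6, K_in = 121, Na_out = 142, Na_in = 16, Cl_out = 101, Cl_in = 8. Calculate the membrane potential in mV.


Vm = (RT/F)*ln((PK*Ko + PNa*Nao + PCl*Cli)/(PK*Ki + PNa*Nai + PCl*Clo))
Numer = 13.754, Denom = 170.922
Vm = -67.34 mV


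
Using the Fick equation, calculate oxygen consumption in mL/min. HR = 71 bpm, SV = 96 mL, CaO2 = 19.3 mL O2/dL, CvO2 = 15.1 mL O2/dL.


CO = HR*SV = 71*96/1000 = 6.816 L/min
a-v O2 diff = 19.3 - 15.1 = 4.2 mL/dL
VO2 = CO * (CaO2-CvO2) * 10 dL/L
VO2 = 6.816 * 4.2 * 10
VO2 = 286.3 mL/min


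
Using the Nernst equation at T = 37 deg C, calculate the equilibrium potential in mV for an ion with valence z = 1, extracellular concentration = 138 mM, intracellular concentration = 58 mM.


E = (RT/(zF)) * ln(C_out/C_in)
T = 37 + 273.15 = 310.15 K
E = (8.314 * 310.15 / (1 * 96485)) * ln(138/58)
E = 23.17 mV


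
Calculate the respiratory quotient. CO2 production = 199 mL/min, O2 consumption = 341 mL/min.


RQ = VCO2 / VO2
RQ = 199 / 341
RQ = 0.5836


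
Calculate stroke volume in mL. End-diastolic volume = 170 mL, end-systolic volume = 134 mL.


SV = EDV - ESV
SV = 170 - 134
SV = 36 mL


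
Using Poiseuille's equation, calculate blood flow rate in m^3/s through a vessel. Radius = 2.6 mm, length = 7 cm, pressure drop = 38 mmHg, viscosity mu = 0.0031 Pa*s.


Q = pi*r^4*dP / (8*mu*L)
r = 0.0026 m, L = 0.07 m
dP = 38 mmHg = 5066.236 Pa
Q = 4.1897e-04 m^3/s


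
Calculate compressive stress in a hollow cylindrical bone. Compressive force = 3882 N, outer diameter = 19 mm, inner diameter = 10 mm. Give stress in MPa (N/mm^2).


A = pi*(r_o^2 - r_i^2)
r_o = 9.5 mm, r_i = 5 mm
A = 204.989 mm^2
sigma = F/A = 3882 / 204.989
sigma = 18.94 MPa


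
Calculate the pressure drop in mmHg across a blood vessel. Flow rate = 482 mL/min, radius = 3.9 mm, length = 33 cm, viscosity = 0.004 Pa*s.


dP = 8*mu*L*Q / (pi*r^4)
Q = 482 mL/min = 8.03333e-06 m^3/s
dP = 116.722 Pa = 116.722 / 133.322 mmHg = 0.8755 mmHg


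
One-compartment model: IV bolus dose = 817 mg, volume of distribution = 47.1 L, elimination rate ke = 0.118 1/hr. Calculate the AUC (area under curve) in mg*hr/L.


C0 = Dose/Vd = 817/47.1 = 17.3461 mg/L
AUC = C0/ke = 17.3461/0.118
AUC = 147 mg*hr/L


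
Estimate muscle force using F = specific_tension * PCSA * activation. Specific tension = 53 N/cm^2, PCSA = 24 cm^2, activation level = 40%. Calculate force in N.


F = sigma * PCSA * activation
F = 53 * 24 * 0.4
F = 508.8 N


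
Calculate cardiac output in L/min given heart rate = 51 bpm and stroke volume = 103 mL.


CO = HR * SV
CO = 51 * 103 / 1000
CO = 5.253 L/min


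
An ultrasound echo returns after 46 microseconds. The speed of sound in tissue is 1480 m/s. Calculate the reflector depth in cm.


depth = c * t / 2
t = 46 us = 4.6000e-05 s
depth = 1480 * 4.6000e-05 / 2
depth = 0.03404 m = 3.404 cm


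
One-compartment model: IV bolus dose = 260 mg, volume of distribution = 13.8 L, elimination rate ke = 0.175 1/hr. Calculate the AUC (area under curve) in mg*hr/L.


C0 = Dose/Vd = 260/13.8 = 18.8406 mg/L
AUC = C0/ke = 18.8406/0.175
AUC = 107.7 mg*hr/L


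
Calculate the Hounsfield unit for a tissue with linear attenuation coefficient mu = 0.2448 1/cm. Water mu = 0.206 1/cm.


HU = ((mu_tissue - mu_water) / mu_water) * 1000
HU = ((0.2448 - 0.206) / 0.206) * 1000
HU = 188.3


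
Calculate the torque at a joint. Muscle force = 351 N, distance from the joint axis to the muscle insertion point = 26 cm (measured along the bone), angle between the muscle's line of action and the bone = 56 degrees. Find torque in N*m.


Torque = F * d * sin(theta)   (moment arm = d*sin(theta))
d = 26 cm = 0.26 m
Torque = 351 * 0.26 * sin(56)
Torque = 75.66 N*m


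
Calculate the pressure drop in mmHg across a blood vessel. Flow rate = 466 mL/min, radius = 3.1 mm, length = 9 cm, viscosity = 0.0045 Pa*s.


dP = 8*mu*L*Q / (pi*r^4)
Q = 466 mL/min = 7.76667e-06 m^3/s
dP = 86.7328 Pa = 86.7328 / 133.322 mmHg = 0.6506 mmHg


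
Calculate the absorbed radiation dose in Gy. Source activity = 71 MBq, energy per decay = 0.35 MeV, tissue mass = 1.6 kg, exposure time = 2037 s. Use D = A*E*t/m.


A = 71 MBq = 7.1000e+07 Bq
E = 0.35 MeV = 5.607e-14 J
D = A*E*t/m = 7.1000e+07*5.607e-14*2037/1.6
D = 0.005068 Gy


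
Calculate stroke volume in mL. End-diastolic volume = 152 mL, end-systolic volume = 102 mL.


SV = EDV - ESV
SV = 152 - 102
SV = 50 mL


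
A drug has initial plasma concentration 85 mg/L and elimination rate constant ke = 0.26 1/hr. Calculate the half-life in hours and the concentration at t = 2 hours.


t_half = ln(2) / ke = 0.693147 / 0.26 = 2.666 hr
C(t) = C0 * exp(-ke*t) = 85 * exp(-0.26*2)
C(2) = 50.53 mg/L


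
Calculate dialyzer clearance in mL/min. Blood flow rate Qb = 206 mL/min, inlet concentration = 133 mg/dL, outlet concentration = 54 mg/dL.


K = Qb * (Cb_in - Cb_out) / Cb_in
K = 206 * (133 - 54) / 133
K = 122.4 mL/min


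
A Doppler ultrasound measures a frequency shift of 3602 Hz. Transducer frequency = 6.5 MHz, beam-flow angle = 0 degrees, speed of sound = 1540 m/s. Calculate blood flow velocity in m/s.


v = fd * c / (2 * f0 * cos(theta))
v = 3602 * 1540 / (2 * 6.5000e+06 * cos(0))
v = 0.4267 m/s


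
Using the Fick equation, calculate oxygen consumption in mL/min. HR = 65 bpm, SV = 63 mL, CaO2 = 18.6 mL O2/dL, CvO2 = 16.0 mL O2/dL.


CO = HR*SV = 65*63/1000 = 4.095 L/min
a-v O2 diff = 18.6 - 16.0 = 2.6 mL/dL
VO2 = CO * (CaO2-CvO2) * 10 dL/L
VO2 = 4.095 * 2.6 * 10
VO2 = 106.5 mL/min


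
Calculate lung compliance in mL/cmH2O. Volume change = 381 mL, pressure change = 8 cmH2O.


C = dV / dP
C = 381 / 8
C = 47.62 mL/cmH2O


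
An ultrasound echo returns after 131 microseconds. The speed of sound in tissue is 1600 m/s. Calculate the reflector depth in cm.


depth = c * t / 2
t = 131 us = 1.3100e-04 s
depth = 1600 * 1.3100e-04 / 2
depth = 0.1048 m = 10.48 cm


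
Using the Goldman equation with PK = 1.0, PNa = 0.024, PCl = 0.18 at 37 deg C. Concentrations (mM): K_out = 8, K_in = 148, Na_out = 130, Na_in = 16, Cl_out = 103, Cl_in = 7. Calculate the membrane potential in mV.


Vm = (RT/F)*ln((PK*Ko + PNa*Nao + PCl*Cli)/(PK*Ki + PNa*Nai + PCl*Clo))
Numer = 12.38, Denom = 166.924
Vm = -69.52 mV


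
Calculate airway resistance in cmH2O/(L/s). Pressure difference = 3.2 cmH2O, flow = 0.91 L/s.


R = dP / flow
R = 3.2 / 0.91
R = 3.516 cmH2O/(L/s)


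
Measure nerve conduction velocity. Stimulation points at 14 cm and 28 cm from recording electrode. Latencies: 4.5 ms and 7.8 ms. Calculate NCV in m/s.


Distance = (28 - 14) / 100 = 0.14 m
dt = (7.8 - 4.5) / 1000 = 0.0033 s
NCV = dist / dt = 42.42 m/s


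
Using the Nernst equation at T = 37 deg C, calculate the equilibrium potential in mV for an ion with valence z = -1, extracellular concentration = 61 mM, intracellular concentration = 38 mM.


E = (RT/(zF)) * ln(C_out/C_in)
T = 37 + 273.15 = 310.15 K
E = (8.314 * 310.15 / (-1 * 96485)) * ln(61/38)
E = -12.65 mV


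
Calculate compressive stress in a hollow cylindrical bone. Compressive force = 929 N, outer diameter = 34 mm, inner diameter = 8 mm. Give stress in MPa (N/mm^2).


A = pi*(r_o^2 - r_i^2)
r_o = 17 mm, r_i = 4 mm
A = 857.655 mm^2
sigma = F/A = 929 / 857.655
sigma = 1.083 MPa


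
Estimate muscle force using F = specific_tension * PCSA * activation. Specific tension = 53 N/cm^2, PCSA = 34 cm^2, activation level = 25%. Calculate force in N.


F = sigma * PCSA * activation
F = 53 * 34 * 0.25
F = 450.5 N


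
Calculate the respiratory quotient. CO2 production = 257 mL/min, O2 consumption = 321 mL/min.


RQ = VCO2 / VO2
RQ = 257 / 321
RQ = 0.8006


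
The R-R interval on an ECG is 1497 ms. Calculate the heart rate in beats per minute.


HR = 60 / RR_interval(s)
RR = 1497 ms = 1.497 s
HR = 60 / 1.497 = 40.08 bpm


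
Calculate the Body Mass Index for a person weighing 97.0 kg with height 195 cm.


BMI = weight / height^2
height = 195 cm = 1.95 m
BMI = 97.0 / 1.95^2
BMI = 25.51 kg/m^2


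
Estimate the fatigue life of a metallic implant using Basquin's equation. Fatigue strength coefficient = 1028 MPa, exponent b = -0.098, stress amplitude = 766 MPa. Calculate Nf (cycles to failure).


sigma_a = sigma_f' * (2Nf)^b
2Nf = (sigma_a/sigma_f')^(1/b)
2Nf = (766/1028)^(1/-0.098)
2Nf = 20.124162
Nf = 10.06


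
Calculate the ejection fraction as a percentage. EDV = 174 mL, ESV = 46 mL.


SV = EDV - ESV = 174 - 46 = 128 mL
EF = SV/EDV * 100 = 128/174 * 100
EF = 73.56%


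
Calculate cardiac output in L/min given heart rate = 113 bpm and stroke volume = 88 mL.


CO = HR * SV
CO = 113 * 88 / 1000
CO = 9.944 L/min


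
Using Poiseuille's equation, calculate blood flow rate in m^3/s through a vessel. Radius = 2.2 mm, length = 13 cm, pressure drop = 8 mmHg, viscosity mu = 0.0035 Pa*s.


Q = pi*r^4*dP / (8*mu*L)
r = 0.0022 m, L = 0.13 m
dP = 8 mmHg = 1066.576 Pa
Q = 2.1564e-05 m^3/s


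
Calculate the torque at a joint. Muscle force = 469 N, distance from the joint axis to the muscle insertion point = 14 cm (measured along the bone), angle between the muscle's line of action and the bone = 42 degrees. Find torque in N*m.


Torque = F * d * sin(theta)   (moment arm = d*sin(theta))
d = 14 cm = 0.14 m
Torque = 469 * 0.14 * sin(42)
Torque = 43.94 N*m


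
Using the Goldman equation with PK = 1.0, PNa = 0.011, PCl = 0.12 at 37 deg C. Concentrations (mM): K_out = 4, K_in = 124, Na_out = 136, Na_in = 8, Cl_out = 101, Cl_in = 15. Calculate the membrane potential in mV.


Vm = (RT/F)*ln((PK*Ko + PNa*Nao + PCl*Cli)/(PK*Ki + PNa*Nai + PCl*Clo))
Numer = 7.296, Denom = 136.208
Vm = -78.22 mV


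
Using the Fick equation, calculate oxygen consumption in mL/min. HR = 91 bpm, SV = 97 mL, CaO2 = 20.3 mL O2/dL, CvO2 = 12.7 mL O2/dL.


CO = HR*SV = 91*97/1000 = 8.827 L/min
a-v O2 diff = 20.3 - 12.7 = 7.6 mL/dL
VO2 = CO * (CaO2-CvO2) * 10 dL/L
VO2 = 8.827 * 7.6 * 10
VO2 = 670.9 mL/min


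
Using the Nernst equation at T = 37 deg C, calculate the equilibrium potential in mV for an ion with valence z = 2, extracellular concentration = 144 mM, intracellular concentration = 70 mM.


E = (RT/(zF)) * ln(C_out/C_in)
T = 37 + 273.15 = 310.15 K
E = (8.314 * 310.15 / (2 * 96485)) * ln(144/70)
E = 9.639 mV


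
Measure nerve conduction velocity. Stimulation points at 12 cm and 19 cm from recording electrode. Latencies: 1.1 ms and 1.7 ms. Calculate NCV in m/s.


Distance = (19 - 12) / 100 = 0.07 m
dt = (1.7 - 1.1) / 1000 = 6.0000e-04 s
NCV = dist / dt = 116.7 m/s


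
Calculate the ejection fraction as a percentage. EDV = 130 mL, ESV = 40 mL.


SV = EDV - ESV = 130 - 40 = 90 mL
EF = SV/EDV * 100 = 90/130 * 100
EF = 69.23%


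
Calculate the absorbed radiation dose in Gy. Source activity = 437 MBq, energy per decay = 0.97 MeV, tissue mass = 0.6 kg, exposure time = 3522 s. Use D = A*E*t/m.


A = 437 MBq = 4.3700e+08 Bq
E = 0.97 MeV = 1.55394e-13 J
D = A*E*t/m = 4.3700e+08*1.55394e-13*3522/0.6
D = 0.3986 Gy


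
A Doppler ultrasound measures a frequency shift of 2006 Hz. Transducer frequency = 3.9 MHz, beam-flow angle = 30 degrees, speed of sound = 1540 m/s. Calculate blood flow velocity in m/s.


v = fd * c / (2 * f0 * cos(theta))
v = 2006 * 1540 / (2 * 3.9000e+06 * cos(30))
v = 0.4573 m/s


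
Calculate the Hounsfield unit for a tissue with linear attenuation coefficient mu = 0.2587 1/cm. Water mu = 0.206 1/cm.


HU = ((mu_tissue - mu_water) / mu_water) * 1000
HU = ((0.2587 - 0.206) / 0.206) * 1000
HU = 255.8


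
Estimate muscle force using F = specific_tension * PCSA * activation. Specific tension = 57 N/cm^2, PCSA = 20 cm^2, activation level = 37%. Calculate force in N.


F = sigma * PCSA * activation
F = 57 * 20 * 0.37
F = 421.8 N


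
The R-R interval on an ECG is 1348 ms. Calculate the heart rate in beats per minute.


HR = 60 / RR_interval(s)
RR = 1348 ms = 1.348 s
HR = 60 / 1.348 = 44.51 bpm


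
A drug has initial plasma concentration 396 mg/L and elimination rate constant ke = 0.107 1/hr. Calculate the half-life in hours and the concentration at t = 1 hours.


t_half = ln(2) / ke = 0.693147 / 0.107 = 6.478 hr
C(t) = C0 * exp(-ke*t) = 396 * exp(-0.107*1)
C(1) = 355.8 mg/L


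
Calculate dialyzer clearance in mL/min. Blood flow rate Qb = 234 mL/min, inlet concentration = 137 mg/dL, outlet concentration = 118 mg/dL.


K = Qb * (Cb_in - Cb_out) / Cb_in
K = 234 * (137 - 118) / 137
K = 32.45 mL/min


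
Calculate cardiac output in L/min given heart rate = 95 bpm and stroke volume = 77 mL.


CO = HR * SV
CO = 95 * 77 / 1000
CO = 7.315 L/min


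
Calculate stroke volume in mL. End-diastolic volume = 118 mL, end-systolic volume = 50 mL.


SV = EDV - ESV
SV = 118 - 50
SV = 68 mL


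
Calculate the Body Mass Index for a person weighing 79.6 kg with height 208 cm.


BMI = weight / height^2
height = 208 cm = 2.08 m
BMI = 79.6 / 2.08^2
BMI = 18.4 kg/m^2


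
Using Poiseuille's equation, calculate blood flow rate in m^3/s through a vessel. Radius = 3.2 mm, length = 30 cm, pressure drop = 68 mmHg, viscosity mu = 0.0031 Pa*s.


Q = pi*r^4*dP / (8*mu*L)
r = 0.0032 m, L = 0.3 m
dP = 68 mmHg = 9065.896 Pa
Q = 4.0141e-04 m^3/s


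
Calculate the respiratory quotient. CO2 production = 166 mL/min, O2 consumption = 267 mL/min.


RQ = VCO2 / VO2
RQ = 166 / 267
RQ = 0.6217


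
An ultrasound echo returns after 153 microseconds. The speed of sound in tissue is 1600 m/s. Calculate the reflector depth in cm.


depth = c * t / 2
t = 153 us = 1.5300e-04 s
depth = 1600 * 1.5300e-04 / 2
depth = 0.1224 m = 12.24 cm


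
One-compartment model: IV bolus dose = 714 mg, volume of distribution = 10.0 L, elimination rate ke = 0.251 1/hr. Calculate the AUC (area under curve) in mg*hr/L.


C0 = Dose/Vd = 714/10.0 = 71.4 mg/L
AUC = C0/ke = 71.4/0.251
AUC = 284.5 mg*hr/L


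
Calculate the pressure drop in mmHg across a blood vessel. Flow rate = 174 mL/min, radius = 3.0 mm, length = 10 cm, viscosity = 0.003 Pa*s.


dP = 8*mu*L*Q / (pi*r^4)
Q = 174 mL/min = 2.9e-06 m^3/s
dP = 27.3511 Pa = 27.3511 / 133.322 mmHg = 0.2052 mmHg


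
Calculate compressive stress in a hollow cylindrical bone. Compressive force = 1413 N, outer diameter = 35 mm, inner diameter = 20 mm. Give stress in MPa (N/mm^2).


A = pi*(r_o^2 - r_i^2)
r_o = 17.5 mm, r_i = 10 mm
A = 647.953 mm^2
sigma = F/A = 1413 / 647.953
sigma = 2.181 MPa


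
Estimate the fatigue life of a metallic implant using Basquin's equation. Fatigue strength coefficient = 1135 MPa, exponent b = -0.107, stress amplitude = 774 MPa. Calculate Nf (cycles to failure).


sigma_a = sigma_f' * (2Nf)^b
2Nf = (sigma_a/sigma_f')^(1/b)
2Nf = (774/1135)^(1/-0.107)
2Nf = 35.791848
Nf = 17.9


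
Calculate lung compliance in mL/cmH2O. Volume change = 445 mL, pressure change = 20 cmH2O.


C = dV / dP
C = 445 / 20
C = 22.25 mL/cmH2O


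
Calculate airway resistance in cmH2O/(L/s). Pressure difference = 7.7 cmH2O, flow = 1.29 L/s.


R = dP / flow
R = 7.7 / 1.29
R = 5.969 cmH2O/(L/s)


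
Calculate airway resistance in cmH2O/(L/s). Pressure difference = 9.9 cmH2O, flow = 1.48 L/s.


R = dP / flow
R = 9.9 / 1.48
R = 6.689 cmH2O/(L/s)


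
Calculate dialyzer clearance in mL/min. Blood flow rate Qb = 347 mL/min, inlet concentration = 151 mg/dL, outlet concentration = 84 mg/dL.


K = Qb * (Cb_in - Cb_out) / Cb_in
K = 347 * (151 - 84) / 151
K = 154 mL/min


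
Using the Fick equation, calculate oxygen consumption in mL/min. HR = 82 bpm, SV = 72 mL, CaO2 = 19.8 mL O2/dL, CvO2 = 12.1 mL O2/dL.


CO = HR*SV = 82*72/1000 = 5.904 L/min
a-v O2 diff = 19.8 - 12.1 = 7.7 mL/dL
VO2 = CO * (CaO2-CvO2) * 10 dL/L
VO2 = 5.904 * 7.7 * 10
VO2 = 454.6 mL/min


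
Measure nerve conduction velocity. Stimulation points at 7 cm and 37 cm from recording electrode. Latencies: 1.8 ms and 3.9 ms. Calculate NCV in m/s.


Distance = (37 - 7) / 100 = 0.3 m
dt = (3.9 - 1.8) / 1000 = 0.0021 s
NCV = dist / dt = 142.9 m/s


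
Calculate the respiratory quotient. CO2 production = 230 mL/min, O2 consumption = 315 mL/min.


RQ = VCO2 / VO2
RQ = 230 / 315
RQ = 0.7302


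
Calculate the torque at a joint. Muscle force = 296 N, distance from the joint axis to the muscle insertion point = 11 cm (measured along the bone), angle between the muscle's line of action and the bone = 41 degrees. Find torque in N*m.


Torque = F * d * sin(theta)   (moment arm = d*sin(theta))
d = 11 cm = 0.11 m
Torque = 296 * 0.11 * sin(41)
Torque = 21.36 N*m


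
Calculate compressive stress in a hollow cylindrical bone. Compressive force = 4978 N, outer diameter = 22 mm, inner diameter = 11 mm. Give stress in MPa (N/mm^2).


A = pi*(r_o^2 - r_i^2)
r_o = 11 mm, r_i = 5.5 mm
A = 285.1 mm^2
sigma = F/A = 4978 / 285.1
sigma = 17.46 MPa


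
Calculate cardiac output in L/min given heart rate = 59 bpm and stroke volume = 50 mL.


CO = HR * SV
CO = 59 * 50 / 1000
CO = 2.95 L/min


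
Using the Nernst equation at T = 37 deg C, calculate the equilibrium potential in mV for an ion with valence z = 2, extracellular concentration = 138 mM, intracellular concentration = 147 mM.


E = (RT/(zF)) * ln(C_out/C_in)
T = 37 + 273.15 = 310.15 K
E = (8.314 * 310.15 / (2 * 96485)) * ln(138/147)
E = -0.8442 mV


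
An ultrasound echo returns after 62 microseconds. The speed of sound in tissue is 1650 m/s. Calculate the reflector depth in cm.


depth = c * t / 2
t = 62 us = 6.2000e-05 s
depth = 1650 * 6.2000e-05 / 2
depth = 0.05115 m = 5.115 cm


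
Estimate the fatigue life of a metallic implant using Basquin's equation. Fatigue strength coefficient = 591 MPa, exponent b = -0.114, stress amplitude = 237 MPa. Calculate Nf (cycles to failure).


sigma_a = sigma_f' * (2Nf)^b
2Nf = (sigma_a/sigma_f')^(1/b)
2Nf = (237/591)^(1/-0.114)
2Nf = 3027.2274
Nf = 1514


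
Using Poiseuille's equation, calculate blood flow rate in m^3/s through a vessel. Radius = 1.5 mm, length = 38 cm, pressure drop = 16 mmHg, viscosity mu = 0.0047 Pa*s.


Q = pi*r^4*dP / (8*mu*L)
r = 0.0015 m, L = 0.38 m
dP = 16 mmHg = 2133.152 Pa
Q = 2.3745e-06 m^3/s


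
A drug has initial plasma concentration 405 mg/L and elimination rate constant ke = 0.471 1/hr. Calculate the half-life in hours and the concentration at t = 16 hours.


t_half = ln(2) / ke = 0.693147 / 0.471 = 1.472 hr
C(t) = C0 * exp(-ke*t) = 405 * exp(-0.471*16)
C(16) = 0.2161 mg/L


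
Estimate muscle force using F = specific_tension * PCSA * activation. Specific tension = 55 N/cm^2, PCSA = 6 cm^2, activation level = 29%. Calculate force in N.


F = sigma * PCSA * activation
F = 55 * 6 * 0.29
F = 95.7 N


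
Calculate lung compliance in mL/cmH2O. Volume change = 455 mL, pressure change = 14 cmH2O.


C = dV / dP
C = 455 / 14
C = 32.5 mL/cmH2O


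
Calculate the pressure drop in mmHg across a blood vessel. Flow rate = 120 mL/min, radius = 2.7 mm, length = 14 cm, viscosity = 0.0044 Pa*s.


dP = 8*mu*L*Q / (pi*r^4)
Q = 120 mL/min = 2e-06 m^3/s
dP = 59.0331 Pa = 59.0331 / 133.322 mmHg = 0.4428 mmHg
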